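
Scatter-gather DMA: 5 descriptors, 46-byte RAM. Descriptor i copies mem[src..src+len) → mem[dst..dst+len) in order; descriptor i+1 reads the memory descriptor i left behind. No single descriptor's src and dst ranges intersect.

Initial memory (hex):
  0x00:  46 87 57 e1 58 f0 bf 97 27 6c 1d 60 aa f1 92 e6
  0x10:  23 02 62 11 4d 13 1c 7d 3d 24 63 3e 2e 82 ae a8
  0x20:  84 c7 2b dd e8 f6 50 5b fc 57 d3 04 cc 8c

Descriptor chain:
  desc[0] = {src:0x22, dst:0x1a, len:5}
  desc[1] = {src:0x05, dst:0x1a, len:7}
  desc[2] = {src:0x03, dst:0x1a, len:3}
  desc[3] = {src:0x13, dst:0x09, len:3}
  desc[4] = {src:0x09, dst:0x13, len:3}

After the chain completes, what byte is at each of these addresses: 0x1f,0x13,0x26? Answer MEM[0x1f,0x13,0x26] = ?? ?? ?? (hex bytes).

[0] 0x22->0x1a len=5 : 2b dd e8 f6 50
[1] 0x05->0x1a len=7 : f0 bf 97 27 6c 1d 60
[2] 0x03->0x1a len=3 : e1 58 f0
[3] 0x13->0x09 len=3 : 11 4d 13
[4] 0x09->0x13 len=3 : 11 4d 13
query mem[0x1f]=0x1d, mem[0x13]=0x11, mem[0x26]=0x50

MEM[0x1f,0x13,0x26] = 1d 11 50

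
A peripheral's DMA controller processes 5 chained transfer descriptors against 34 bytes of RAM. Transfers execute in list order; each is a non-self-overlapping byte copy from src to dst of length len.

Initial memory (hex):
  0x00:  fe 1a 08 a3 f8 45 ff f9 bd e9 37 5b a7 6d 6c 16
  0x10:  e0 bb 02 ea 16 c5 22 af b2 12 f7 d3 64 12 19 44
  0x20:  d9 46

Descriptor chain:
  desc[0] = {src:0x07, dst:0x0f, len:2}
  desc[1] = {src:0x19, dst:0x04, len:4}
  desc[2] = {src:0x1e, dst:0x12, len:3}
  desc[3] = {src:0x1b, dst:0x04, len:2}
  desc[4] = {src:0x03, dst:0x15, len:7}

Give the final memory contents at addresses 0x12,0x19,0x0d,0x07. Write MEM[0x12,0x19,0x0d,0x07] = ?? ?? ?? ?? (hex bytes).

[0] 0x07->0x0f len=2 : f9 bd
[1] 0x19->0x04 len=4 : 12 f7 d3 64
[2] 0x1e->0x12 len=3 : 19 44 d9
[3] 0x1b->0x04 len=2 : d3 64
[4] 0x03->0x15 len=7 : a3 d3 64 d3 64 bd e9
query mem[0x12]=0x19, mem[0x19]=0x64, mem[0x0d]=0x6d, mem[0x07]=0x64

MEM[0x12,0x19,0x0d,0x07] = 19 64 6d 64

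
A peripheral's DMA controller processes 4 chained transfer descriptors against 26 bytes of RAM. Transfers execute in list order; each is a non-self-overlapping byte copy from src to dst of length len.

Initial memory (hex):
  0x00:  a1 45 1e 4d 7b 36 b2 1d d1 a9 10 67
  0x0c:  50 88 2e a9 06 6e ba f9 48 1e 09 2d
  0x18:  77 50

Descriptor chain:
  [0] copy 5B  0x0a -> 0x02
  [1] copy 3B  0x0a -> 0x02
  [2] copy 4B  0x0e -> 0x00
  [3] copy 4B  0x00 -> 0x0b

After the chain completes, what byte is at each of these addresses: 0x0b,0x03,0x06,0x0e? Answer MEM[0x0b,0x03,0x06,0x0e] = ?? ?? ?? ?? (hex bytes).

#0 dst[0x02+5] := {0x10,0x67,0x50,0x88,0x2e}
#1 dst[0x02+3] := {0x10,0x67,0x50}
#2 dst[0x00+4] := {0x2e,0xa9,0x06,0x6e}
#3 dst[0x0b+4] := {0x2e,0xa9,0x06,0x6e}
query mem[0x0b]=0x2e, mem[0x03]=0x6e, mem[0x06]=0x2e, mem[0x0e]=0x6e

MEM[0x0b,0x03,0x06,0x0e] = 2e 6e 2e 6e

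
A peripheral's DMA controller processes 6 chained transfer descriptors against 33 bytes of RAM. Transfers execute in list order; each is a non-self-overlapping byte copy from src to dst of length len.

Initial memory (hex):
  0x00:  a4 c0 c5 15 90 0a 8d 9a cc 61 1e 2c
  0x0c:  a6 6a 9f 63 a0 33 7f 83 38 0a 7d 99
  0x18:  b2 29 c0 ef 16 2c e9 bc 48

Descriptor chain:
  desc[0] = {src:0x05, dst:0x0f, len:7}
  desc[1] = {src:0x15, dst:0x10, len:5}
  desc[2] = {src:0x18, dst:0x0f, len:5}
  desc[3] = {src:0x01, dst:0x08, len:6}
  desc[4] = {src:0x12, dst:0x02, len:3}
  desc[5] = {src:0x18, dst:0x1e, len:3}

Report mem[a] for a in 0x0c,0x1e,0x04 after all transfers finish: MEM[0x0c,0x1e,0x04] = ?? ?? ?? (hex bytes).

D0: mem[0x0f..0x15] <- [0a 8d 9a cc 61 1e 2c]
D1: mem[0x10..0x14] <- [2c 7d 99 b2 29]
D2: mem[0x0f..0x13] <- [b2 29 c0 ef 16]
D3: mem[0x08..0x0d] <- [c0 c5 15 90 0a 8d]
D4: mem[0x02..0x04] <- [ef 16 29]
D5: mem[0x1e..0x20] <- [b2 29 c0]
query mem[0x0c]=0x0a, mem[0x1e]=0xb2, mem[0x04]=0x29

MEM[0x0c,0x1e,0x04] = 0a b2 29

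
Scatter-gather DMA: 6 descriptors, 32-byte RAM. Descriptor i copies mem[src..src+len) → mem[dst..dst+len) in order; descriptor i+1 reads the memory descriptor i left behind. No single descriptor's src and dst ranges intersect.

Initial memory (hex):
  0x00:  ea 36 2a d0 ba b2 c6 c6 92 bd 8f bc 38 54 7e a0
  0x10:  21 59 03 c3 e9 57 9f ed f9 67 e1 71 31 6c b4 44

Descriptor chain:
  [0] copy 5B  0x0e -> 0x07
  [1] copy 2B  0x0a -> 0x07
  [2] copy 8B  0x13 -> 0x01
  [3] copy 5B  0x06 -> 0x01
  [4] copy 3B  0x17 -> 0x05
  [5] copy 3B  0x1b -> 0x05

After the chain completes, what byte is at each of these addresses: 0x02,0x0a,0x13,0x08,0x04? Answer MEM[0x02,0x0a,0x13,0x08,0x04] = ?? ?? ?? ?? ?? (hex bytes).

[0] 0x0e->0x07 len=5 : 7e a0 21 59 03
[1] 0x0a->0x07 len=2 : 59 03
[2] 0x13->0x01 len=8 : c3 e9 57 9f ed f9 67 e1
[3] 0x06->0x01 len=5 : f9 67 e1 21 59
[4] 0x17->0x05 len=3 : ed f9 67
[5] 0x1b->0x05 len=3 : 71 31 6c
query mem[0x02]=0x67, mem[0x0a]=0x59, mem[0x13]=0xc3, mem[0x08]=0xe1, mem[0x04]=0x21

MEM[0x02,0x0a,0x13,0x08,0x04] = 67 59 c3 e1 21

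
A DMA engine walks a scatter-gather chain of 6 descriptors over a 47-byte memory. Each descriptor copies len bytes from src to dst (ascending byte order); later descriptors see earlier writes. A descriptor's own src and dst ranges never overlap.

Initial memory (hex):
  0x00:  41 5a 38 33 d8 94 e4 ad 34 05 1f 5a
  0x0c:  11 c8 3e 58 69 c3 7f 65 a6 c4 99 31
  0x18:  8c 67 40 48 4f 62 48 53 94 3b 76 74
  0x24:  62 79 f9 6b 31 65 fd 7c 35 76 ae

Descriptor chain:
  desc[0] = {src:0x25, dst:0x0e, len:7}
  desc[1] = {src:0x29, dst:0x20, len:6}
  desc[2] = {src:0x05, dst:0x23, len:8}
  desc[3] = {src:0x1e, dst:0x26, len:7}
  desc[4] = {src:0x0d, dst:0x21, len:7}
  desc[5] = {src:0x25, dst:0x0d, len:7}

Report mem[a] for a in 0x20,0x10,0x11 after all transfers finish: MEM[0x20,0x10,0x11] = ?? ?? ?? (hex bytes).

[0] 0x25->0x0e len=7 : 79 f9 6b 31 65 fd 7c
[1] 0x29->0x20 len=6 : 65 fd 7c 35 76 ae
[2] 0x05->0x23 len=8 : 94 e4 ad 34 05 1f 5a 11
[3] 0x1e->0x26 len=7 : 48 53 65 fd 7c 94 e4
[4] 0x0d->0x21 len=7 : c8 79 f9 6b 31 65 fd
[5] 0x25->0x0d len=7 : 31 65 fd 65 fd 7c 94
query mem[0x20]=0x65, mem[0x10]=0x65, mem[0x11]=0xfd

MEM[0x20,0x10,0x11] = 65 65 fd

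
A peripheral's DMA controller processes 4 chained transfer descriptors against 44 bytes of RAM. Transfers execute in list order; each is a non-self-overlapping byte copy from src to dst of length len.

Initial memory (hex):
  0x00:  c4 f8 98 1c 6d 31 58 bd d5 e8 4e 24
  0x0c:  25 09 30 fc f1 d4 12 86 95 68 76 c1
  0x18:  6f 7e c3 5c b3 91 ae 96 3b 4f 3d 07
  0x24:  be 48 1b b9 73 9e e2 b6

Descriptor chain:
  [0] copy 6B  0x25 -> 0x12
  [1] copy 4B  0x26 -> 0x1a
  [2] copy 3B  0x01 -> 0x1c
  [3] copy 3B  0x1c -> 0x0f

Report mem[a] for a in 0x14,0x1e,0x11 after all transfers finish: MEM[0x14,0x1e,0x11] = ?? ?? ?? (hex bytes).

[0] 0x25->0x12 len=6 : 48 1b b9 73 9e e2
[1] 0x26->0x1a len=4 : 1b b9 73 9e
[2] 0x01->0x1c len=3 : f8 98 1c
[3] 0x1c->0x0f len=3 : f8 98 1c
query mem[0x14]=0xb9, mem[0x1e]=0x1c, mem[0x11]=0x1c

MEM[0x14,0x1e,0x11] = b9 1c 1c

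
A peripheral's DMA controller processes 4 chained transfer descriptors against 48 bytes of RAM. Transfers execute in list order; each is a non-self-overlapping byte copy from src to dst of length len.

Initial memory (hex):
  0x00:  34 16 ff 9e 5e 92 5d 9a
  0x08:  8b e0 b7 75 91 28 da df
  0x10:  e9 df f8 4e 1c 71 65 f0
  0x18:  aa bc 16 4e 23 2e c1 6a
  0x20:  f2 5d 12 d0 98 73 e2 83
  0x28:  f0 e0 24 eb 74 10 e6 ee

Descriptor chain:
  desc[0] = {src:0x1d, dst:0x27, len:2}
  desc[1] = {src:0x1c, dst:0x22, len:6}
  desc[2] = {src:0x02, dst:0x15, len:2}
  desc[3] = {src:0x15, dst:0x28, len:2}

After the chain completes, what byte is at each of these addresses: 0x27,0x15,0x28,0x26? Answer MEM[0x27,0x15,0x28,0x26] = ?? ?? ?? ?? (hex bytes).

D0: mem[0x27..0x28] <- [2e c1]
D1: mem[0x22..0x27] <- [23 2e c1 6a f2 5d]
D2: mem[0x15..0x16] <- [ff 9e]
D3: mem[0x28..0x29] <- [ff 9e]
query mem[0x27]=0x5d, mem[0x15]=0xff, mem[0x28]=0xff, mem[0x26]=0xf2

MEM[0x27,0x15,0x28,0x26] = 5d ff ff f2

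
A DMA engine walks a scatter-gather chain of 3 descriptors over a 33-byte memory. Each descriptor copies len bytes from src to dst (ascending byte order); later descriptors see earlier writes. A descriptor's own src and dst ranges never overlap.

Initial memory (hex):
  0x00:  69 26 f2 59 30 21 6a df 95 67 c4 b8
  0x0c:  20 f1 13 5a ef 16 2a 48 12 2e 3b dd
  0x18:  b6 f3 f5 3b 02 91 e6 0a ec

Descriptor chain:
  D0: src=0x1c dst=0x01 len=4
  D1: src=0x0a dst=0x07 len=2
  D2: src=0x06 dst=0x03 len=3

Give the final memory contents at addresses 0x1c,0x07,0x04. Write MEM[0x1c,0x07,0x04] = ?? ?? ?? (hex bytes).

D0: mem[0x01..0x04] <- [02 91 e6 0a]
D1: mem[0x07..0x08] <- [c4 b8]
D2: mem[0x03..0x05] <- [6a c4 b8]
query mem[0x1c]=0x02, mem[0x07]=0xc4, mem[0x04]=0xc4

MEM[0x1c,0x07,0x04] = 02 c4 c4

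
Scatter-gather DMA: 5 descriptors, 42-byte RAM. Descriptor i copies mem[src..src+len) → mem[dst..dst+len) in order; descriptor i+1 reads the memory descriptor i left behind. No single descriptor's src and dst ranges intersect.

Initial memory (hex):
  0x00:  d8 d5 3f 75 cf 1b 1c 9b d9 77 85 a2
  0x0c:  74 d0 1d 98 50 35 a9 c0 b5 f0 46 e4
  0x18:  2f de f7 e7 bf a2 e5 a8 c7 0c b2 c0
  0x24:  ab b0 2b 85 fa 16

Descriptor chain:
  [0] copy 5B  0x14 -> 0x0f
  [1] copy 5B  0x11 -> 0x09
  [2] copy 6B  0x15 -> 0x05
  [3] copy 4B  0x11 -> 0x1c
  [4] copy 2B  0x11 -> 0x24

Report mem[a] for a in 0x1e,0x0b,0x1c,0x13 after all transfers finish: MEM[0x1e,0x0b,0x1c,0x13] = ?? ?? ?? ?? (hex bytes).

[0] 0x14->0x0f len=5 : b5 f0 46 e4 2f
[1] 0x11->0x09 len=5 : 46 e4 2f b5 f0
[2] 0x15->0x05 len=6 : f0 46 e4 2f de f7
[3] 0x11->0x1c len=4 : 46 e4 2f b5
[4] 0x11->0x24 len=2 : 46 e4
query mem[0x1e]=0x2f, mem[0x0b]=0x2f, mem[0x1c]=0x46, mem[0x13]=0x2f

MEM[0x1e,0x0b,0x1c,0x13] = 2f 2f 46 2f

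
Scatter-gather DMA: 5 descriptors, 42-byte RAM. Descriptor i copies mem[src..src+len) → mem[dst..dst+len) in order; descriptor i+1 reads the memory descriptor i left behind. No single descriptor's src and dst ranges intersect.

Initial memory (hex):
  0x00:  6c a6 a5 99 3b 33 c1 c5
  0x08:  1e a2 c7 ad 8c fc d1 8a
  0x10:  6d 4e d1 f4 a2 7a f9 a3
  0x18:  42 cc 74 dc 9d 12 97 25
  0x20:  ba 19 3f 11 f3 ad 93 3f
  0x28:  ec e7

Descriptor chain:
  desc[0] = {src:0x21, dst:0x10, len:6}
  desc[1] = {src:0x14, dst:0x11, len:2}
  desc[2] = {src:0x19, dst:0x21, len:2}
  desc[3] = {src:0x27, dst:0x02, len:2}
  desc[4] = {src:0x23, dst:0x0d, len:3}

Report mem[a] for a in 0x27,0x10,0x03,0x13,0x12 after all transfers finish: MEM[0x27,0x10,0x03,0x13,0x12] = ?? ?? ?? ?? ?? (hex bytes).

MEM[0x27,0x10,0x03,0x13,0x12] = 3f 19 ec f3 93

[0] 0x21->0x10 len=6 : 19 3f 11 f3 ad 93
[1] 0x14->0x11 len=2 : ad 93
[2] 0x19->0x21 len=2 : cc 74
[3] 0x27->0x02 len=2 : 3f ec
[4] 0x23->0x0d len=3 : 11 f3 ad
query mem[0x27]=0x3f, mem[0x10]=0x19, mem[0x03]=0xec, mem[0x13]=0xf3, mem[0x12]=0x93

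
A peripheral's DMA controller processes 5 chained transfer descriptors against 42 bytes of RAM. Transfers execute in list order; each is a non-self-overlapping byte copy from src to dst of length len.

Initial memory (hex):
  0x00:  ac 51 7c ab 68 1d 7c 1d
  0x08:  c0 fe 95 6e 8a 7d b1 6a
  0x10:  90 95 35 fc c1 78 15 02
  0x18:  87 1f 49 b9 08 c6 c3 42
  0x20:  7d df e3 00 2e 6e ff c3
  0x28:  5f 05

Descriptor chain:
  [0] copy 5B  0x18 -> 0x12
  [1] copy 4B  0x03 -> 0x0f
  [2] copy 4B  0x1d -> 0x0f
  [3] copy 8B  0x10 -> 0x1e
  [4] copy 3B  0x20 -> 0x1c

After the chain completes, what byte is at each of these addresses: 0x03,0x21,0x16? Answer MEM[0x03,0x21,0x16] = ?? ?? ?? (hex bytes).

[0] 0x18->0x12 len=5 : 87 1f 49 b9 08
[1] 0x03->0x0f len=4 : ab 68 1d 7c
[2] 0x1d->0x0f len=4 : c6 c3 42 7d
[3] 0x10->0x1e len=8 : c3 42 7d 1f 49 b9 08 02
[4] 0x20->0x1c len=3 : 7d 1f 49
query mem[0x03]=0xab, mem[0x21]=0x1f, mem[0x16]=0x08

MEM[0x03,0x21,0x16] = ab 1f 08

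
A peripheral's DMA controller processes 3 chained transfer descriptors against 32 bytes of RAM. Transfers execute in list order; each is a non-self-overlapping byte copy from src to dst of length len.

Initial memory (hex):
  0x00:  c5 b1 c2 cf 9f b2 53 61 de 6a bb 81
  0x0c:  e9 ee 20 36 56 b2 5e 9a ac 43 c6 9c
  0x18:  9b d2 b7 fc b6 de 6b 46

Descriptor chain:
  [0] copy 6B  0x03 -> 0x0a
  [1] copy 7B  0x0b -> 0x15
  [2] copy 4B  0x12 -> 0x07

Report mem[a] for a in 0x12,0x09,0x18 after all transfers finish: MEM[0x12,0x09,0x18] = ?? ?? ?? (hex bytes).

MEM[0x12,0x09,0x18] = 5e ac 61

[0] 0x03->0x0a len=6 : cf 9f b2 53 61 de
[1] 0x0b->0x15 len=7 : 9f b2 53 61 de 56 b2
[2] 0x12->0x07 len=4 : 5e 9a ac 9f
query mem[0x12]=0x5e, mem[0x09]=0xac, mem[0x18]=0x61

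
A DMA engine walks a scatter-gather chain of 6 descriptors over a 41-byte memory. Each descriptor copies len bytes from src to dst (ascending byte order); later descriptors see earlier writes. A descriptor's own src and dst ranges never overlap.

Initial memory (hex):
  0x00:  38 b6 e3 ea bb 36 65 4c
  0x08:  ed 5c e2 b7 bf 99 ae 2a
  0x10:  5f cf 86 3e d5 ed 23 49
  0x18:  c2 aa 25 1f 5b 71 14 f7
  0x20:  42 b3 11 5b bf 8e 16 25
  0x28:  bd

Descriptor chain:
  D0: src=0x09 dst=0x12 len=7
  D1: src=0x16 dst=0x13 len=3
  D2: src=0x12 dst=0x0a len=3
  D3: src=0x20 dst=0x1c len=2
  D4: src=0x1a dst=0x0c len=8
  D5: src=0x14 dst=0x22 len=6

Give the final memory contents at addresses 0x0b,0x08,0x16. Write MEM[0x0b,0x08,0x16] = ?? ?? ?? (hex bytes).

[0] 0x09->0x12 len=7 : 5c e2 b7 bf 99 ae 2a
[1] 0x16->0x13 len=3 : 99 ae 2a
[2] 0x12->0x0a len=3 : 5c 99 ae
[3] 0x20->0x1c len=2 : 42 b3
[4] 0x1a->0x0c len=8 : 25 1f 42 b3 14 f7 42 b3
[5] 0x14->0x22 len=6 : ae 2a 99 ae 2a aa
query mem[0x0b]=0x99, mem[0x08]=0xed, mem[0x16]=0x99

MEM[0x0b,0x08,0x16] = 99 ed 99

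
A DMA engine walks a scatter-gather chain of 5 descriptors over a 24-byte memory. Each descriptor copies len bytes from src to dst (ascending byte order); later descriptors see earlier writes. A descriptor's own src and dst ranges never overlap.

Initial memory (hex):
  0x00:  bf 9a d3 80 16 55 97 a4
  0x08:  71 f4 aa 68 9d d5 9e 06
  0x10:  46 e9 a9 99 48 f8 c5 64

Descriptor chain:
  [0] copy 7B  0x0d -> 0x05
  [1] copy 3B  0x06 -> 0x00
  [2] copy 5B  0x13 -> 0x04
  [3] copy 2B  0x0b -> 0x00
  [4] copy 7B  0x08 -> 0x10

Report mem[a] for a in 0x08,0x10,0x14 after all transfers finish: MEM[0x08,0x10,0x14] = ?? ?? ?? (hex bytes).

MEM[0x08,0x10,0x14] = 64 64 9d

#0 dst[0x05+7] := {0xd5,0x9e,0x06,0x46,0xe9,0xa9,0x99}
#1 dst[0x00+3] := {0x9e,0x06,0x46}
#2 dst[0x04+5] := {0x99,0x48,0xf8,0xc5,0x64}
#3 dst[0x00+2] := {0x99,0x9d}
#4 dst[0x10+7] := {0x64,0xe9,0xa9,0x99,0x9d,0xd5,0x9e}
query mem[0x08]=0x64, mem[0x10]=0x64, mem[0x14]=0x9d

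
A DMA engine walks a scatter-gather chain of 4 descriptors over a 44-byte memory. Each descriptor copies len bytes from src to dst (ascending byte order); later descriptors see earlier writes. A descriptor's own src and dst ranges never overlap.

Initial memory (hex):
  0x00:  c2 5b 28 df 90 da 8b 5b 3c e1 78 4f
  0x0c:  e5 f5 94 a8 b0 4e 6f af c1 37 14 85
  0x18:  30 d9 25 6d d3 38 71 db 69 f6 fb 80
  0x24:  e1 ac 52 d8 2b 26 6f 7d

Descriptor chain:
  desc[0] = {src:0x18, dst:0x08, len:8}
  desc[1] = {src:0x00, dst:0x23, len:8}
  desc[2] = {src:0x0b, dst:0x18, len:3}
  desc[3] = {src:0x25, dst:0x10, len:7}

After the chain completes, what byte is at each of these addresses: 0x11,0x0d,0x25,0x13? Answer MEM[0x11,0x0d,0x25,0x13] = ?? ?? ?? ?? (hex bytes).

MEM[0x11,0x0d,0x25,0x13] = df 38 28 da

[0] 0x18->0x08 len=8 : 30 d9 25 6d d3 38 71 db
[1] 0x00->0x23 len=8 : c2 5b 28 df 90 da 8b 5b
[2] 0x0b->0x18 len=3 : 6d d3 38
[3] 0x25->0x10 len=7 : 28 df 90 da 8b 5b 7d
query mem[0x11]=0xdf, mem[0x0d]=0x38, mem[0x25]=0x28, mem[0x13]=0xda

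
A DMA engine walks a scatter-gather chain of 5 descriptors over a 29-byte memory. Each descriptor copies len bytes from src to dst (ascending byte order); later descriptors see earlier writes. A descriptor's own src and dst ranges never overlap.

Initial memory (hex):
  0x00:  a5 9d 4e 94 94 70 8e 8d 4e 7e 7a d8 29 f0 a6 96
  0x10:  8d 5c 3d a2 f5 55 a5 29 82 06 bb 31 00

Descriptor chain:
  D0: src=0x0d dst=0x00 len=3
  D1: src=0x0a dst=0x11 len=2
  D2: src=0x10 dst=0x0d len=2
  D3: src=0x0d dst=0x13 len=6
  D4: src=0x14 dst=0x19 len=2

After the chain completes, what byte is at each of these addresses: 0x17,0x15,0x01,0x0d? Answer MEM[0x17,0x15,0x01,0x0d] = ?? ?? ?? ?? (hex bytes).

MEM[0x17,0x15,0x01,0x0d] = 7a 96 a6 8d

D0: mem[0x00..0x02] <- [f0 a6 96]
D1: mem[0x11..0x12] <- [7a d8]
D2: mem[0x0d..0x0e] <- [8d 7a]
D3: mem[0x13..0x18] <- [8d 7a 96 8d 7a d8]
D4: mem[0x19..0x1a] <- [7a 96]
query mem[0x17]=0x7a, mem[0x15]=0x96, mem[0x01]=0xa6, mem[0x0d]=0x8d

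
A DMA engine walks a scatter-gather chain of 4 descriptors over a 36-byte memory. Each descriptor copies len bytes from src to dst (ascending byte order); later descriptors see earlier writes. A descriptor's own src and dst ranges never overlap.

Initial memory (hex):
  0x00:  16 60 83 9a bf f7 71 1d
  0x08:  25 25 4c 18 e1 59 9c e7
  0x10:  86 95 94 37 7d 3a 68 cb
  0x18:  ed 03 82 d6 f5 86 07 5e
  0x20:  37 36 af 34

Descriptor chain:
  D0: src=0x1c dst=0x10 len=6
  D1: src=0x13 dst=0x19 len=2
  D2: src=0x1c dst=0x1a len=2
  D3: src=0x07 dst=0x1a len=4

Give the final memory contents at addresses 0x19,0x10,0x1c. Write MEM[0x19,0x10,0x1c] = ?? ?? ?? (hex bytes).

D0: mem[0x10..0x15] <- [f5 86 07 5e 37 36]
D1: mem[0x19..0x1a] <- [5e 37]
D2: mem[0x1a..0x1b] <- [f5 86]
D3: mem[0x1a..0x1d] <- [1d 25 25 4c]
query mem[0x19]=0x5e, mem[0x10]=0xf5, mem[0x1c]=0x25

MEM[0x19,0x10,0x1c] = 5e f5 25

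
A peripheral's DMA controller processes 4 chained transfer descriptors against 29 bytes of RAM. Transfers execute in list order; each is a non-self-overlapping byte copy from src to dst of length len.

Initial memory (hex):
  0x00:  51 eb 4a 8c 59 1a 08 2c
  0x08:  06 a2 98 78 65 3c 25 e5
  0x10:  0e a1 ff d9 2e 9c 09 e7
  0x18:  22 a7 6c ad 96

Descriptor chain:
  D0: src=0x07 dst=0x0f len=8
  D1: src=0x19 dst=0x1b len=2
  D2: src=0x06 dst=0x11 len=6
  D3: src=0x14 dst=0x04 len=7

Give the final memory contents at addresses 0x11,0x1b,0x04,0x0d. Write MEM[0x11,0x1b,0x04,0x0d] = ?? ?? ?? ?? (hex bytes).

D0: mem[0x0f..0x16] <- [2c 06 a2 98 78 65 3c 25]
D1: mem[0x1b..0x1c] <- [a7 6c]
D2: mem[0x11..0x16] <- [08 2c 06 a2 98 78]
D3: mem[0x04..0x0a] <- [a2 98 78 e7 22 a7 6c]
query mem[0x11]=0x08, mem[0x1b]=0xa7, mem[0x04]=0xa2, mem[0x0d]=0x3c

MEM[0x11,0x1b,0x04,0x0d] = 08 a7 a2 3c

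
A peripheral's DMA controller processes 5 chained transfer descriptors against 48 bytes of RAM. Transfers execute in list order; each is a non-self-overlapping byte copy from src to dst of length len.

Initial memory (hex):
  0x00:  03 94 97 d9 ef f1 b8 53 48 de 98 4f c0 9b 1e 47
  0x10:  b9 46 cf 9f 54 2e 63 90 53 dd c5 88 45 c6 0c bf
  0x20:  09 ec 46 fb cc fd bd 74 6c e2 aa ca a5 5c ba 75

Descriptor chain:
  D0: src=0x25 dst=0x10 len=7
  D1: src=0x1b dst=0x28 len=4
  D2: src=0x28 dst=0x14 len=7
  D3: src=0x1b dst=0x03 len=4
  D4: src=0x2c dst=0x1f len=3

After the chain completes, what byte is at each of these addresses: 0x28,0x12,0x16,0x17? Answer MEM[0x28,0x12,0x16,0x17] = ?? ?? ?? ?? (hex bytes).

MEM[0x28,0x12,0x16,0x17] = 88 74 c6 0c

D0: mem[0x10..0x16] <- [fd bd 74 6c e2 aa ca]
D1: mem[0x28..0x2b] <- [88 45 c6 0c]
D2: mem[0x14..0x1a] <- [88 45 c6 0c a5 5c ba]
D3: mem[0x03..0x06] <- [88 45 c6 0c]
D4: mem[0x1f..0x21] <- [a5 5c ba]
query mem[0x28]=0x88, mem[0x12]=0x74, mem[0x16]=0xc6, mem[0x17]=0x0c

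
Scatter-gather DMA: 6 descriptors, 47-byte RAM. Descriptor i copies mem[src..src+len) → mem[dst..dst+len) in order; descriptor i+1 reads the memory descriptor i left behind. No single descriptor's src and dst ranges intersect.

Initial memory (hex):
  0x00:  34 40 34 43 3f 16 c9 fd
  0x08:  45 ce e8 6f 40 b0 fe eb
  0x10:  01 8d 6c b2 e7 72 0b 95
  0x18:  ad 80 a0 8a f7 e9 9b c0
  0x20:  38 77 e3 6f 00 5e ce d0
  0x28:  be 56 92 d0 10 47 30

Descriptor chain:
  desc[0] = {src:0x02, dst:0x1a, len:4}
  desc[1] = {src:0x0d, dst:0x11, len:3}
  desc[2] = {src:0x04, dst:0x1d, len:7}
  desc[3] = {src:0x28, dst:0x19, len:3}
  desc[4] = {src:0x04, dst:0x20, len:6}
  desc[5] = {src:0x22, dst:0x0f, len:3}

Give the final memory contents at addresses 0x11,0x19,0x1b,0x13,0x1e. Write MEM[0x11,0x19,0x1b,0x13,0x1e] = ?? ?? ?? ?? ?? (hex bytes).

D0: mem[0x1a..0x1d] <- [34 43 3f 16]
D1: mem[0x11..0x13] <- [b0 fe eb]
D2: mem[0x1d..0x23] <- [3f 16 c9 fd 45 ce e8]
D3: mem[0x19..0x1b] <- [be 56 92]
D4: mem[0x20..0x25] <- [3f 16 c9 fd 45 ce]
D5: mem[0x0f..0x11] <- [c9 fd 45]
query mem[0x11]=0x45, mem[0x19]=0xbe, mem[0x1b]=0x92, mem[0x13]=0xeb, mem[0x1e]=0x16

MEM[0x11,0x19,0x1b,0x13,0x1e] = 45 be 92 eb 16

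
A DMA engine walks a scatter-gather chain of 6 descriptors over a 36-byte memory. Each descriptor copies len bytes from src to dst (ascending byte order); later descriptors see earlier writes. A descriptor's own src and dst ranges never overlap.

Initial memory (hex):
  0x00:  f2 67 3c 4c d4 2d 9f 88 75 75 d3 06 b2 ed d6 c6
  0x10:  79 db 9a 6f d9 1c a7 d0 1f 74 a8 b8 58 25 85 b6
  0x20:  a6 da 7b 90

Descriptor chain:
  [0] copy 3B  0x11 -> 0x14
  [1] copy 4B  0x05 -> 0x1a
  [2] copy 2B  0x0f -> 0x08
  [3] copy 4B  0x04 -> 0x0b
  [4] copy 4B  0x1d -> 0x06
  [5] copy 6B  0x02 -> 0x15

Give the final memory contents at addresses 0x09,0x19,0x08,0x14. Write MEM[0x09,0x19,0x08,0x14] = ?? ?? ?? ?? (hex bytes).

#0 dst[0x14+3] := {0xdb,0x9a,0x6f}
#1 dst[0x1a+4] := {0x2d,0x9f,0x88,0x75}
#2 dst[0x08+2] := {0xc6,0x79}
#3 dst[0x0b+4] := {0xd4,0x2d,0x9f,0x88}
#4 dst[0x06+4] := {0x75,0x85,0xb6,0xa6}
#5 dst[0x15+6] := {0x3c,0x4c,0xd4,0x2d,0x75,0x85}
query mem[0x09]=0xa6, mem[0x19]=0x75, mem[0x08]=0xb6, mem[0x14]=0xdb

MEM[0x09,0x19,0x08,0x14] = a6 75 b6 db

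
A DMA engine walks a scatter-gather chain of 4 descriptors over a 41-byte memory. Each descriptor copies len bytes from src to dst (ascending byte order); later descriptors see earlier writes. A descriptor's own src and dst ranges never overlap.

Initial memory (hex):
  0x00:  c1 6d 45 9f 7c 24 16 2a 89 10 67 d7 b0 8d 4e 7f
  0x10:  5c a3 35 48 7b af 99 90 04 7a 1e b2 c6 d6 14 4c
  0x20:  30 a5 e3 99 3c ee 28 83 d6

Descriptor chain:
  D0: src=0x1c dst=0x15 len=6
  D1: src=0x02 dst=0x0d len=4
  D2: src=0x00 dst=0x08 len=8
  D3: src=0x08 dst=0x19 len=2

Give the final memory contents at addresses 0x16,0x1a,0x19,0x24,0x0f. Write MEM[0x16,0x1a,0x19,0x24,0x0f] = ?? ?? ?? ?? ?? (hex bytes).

MEM[0x16,0x1a,0x19,0x24,0x0f] = d6 6d c1 3c 2a

#0 dst[0x15+6] := {0xc6,0xd6,0x14,0x4c,0x30,0xa5}
#1 dst[0x0d+4] := {0x45,0x9f,0x7c,0x24}
#2 dst[0x08+8] := {0xc1,0x6d,0x45,0x9f,0x7c,0x24,0x16,0x2a}
#3 dst[0x19+2] := {0xc1,0x6d}
query mem[0x16]=0xd6, mem[0x1a]=0x6d, mem[0x19]=0xc1, mem[0x24]=0x3c, mem[0x0f]=0x2a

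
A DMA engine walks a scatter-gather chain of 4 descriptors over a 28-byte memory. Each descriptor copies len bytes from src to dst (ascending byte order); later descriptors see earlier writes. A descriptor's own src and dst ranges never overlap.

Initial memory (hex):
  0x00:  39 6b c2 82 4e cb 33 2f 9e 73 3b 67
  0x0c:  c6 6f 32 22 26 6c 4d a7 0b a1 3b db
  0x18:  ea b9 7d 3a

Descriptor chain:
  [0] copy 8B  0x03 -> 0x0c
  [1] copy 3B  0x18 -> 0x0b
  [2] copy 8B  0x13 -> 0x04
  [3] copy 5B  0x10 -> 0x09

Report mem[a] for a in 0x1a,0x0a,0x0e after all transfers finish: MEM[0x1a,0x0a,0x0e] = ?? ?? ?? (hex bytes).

#0 dst[0x0c+8] := {0x82,0x4e,0xcb,0x33,0x2f,0x9e,0x73,0x3b}
#1 dst[0x0b+3] := {0xea,0xb9,0x7d}
#2 dst[0x04+8] := {0x3b,0x0b,0xa1,0x3b,0xdb,0xea,0xb9,0x7d}
#3 dst[0x09+5] := {0x2f,0x9e,0x73,0x3b,0x0b}
query mem[0x1a]=0x7d, mem[0x0a]=0x9e, mem[0x0e]=0xcb

MEM[0x1a,0x0a,0x0e] = 7d 9e cb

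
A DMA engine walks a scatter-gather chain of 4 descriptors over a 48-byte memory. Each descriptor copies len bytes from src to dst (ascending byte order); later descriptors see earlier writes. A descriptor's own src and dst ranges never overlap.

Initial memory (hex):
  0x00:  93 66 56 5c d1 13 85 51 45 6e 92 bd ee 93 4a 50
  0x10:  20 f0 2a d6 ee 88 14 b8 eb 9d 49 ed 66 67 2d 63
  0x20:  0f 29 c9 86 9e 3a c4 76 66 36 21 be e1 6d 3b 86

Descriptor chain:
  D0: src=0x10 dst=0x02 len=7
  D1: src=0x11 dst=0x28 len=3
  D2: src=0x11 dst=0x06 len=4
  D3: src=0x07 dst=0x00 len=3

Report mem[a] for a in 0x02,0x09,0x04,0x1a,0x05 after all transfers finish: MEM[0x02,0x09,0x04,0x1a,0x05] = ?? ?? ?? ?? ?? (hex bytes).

MEM[0x02,0x09,0x04,0x1a,0x05] = ee ee 2a 49 d6

[0] 0x10->0x02 len=7 : 20 f0 2a d6 ee 88 14
[1] 0x11->0x28 len=3 : f0 2a d6
[2] 0x11->0x06 len=4 : f0 2a d6 ee
[3] 0x07->0x00 len=3 : 2a d6 ee
query mem[0x02]=0xee, mem[0x09]=0xee, mem[0x04]=0x2a, mem[0x1a]=0x49, mem[0x05]=0xd6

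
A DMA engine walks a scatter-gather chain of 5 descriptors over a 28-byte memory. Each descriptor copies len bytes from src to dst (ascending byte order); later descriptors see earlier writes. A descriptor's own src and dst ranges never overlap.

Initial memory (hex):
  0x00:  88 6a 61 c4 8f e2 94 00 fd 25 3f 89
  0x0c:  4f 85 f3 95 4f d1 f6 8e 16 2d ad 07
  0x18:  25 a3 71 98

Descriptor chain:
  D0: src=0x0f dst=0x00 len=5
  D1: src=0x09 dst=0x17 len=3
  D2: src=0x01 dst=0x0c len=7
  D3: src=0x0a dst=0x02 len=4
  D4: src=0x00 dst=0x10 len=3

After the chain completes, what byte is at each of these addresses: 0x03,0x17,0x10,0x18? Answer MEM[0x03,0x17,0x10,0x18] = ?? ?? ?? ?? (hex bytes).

MEM[0x03,0x17,0x10,0x18] = 89 25 95 3f

  after D0: wrote 5B at 0x00 = 954fd1f68e
  after D1: wrote 3B at 0x17 = 253f89
  after D2: wrote 7B at 0x0c = 4fd1f68ee29400
  after D3: wrote 4B at 0x02 = 3f894fd1
  after D4: wrote 3B at 0x10 = 954f3f
query mem[0x03]=0x89, mem[0x17]=0x25, mem[0x10]=0x95, mem[0x18]=0x3f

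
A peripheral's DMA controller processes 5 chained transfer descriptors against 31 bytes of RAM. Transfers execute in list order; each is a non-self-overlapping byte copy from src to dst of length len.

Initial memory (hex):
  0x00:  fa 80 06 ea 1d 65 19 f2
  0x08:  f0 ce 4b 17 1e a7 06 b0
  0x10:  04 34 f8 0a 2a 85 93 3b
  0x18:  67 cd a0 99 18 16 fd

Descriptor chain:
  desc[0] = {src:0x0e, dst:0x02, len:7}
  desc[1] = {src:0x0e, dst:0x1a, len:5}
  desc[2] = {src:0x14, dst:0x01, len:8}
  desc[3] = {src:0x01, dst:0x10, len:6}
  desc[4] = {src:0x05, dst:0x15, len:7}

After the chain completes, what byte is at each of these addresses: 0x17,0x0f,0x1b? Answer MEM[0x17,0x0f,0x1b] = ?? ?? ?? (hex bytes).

MEM[0x17,0x0f,0x1b] = 06 b0 17

D0: mem[0x02..0x08] <- [06 b0 04 34 f8 0a 2a]
D1: mem[0x1a..0x1e] <- [06 b0 04 34 f8]
D2: mem[0x01..0x08] <- [2a 85 93 3b 67 cd 06 b0]
D3: mem[0x10..0x15] <- [2a 85 93 3b 67 cd]
D4: mem[0x15..0x1b] <- [67 cd 06 b0 ce 4b 17]
query mem[0x17]=0x06, mem[0x0f]=0xb0, mem[0x1b]=0x17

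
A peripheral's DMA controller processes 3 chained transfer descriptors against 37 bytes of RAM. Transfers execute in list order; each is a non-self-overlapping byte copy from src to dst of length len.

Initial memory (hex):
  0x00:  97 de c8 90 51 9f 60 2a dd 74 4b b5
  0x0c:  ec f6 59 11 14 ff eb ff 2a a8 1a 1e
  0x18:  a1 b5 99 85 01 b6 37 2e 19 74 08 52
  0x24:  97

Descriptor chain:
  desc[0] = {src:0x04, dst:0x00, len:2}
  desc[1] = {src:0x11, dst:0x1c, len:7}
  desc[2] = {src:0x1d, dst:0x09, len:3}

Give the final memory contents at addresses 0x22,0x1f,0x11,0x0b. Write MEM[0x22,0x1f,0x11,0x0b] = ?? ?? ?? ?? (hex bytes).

MEM[0x22,0x1f,0x11,0x0b] = 1e 2a ff 2a

D0: mem[0x00..0x01] <- [51 9f]
D1: mem[0x1c..0x22] <- [ff eb ff 2a a8 1a 1e]
D2: mem[0x09..0x0b] <- [eb ff 2a]
query mem[0x22]=0x1e, mem[0x1f]=0x2a, mem[0x11]=0xff, mem[0x0b]=0x2a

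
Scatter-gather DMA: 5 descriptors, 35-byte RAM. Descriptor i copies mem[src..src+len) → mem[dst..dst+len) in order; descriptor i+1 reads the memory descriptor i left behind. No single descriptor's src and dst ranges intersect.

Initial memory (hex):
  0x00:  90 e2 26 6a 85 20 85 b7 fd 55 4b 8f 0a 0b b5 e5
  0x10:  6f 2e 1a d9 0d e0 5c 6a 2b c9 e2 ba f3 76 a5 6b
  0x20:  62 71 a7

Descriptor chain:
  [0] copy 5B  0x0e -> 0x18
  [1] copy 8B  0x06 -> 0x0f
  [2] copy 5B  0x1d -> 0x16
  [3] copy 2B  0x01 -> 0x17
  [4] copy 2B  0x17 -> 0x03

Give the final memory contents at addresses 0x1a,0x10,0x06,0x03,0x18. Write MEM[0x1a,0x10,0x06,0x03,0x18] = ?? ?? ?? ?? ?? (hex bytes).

[0] 0x0e->0x18 len=5 : b5 e5 6f 2e 1a
[1] 0x06->0x0f len=8 : 85 b7 fd 55 4b 8f 0a 0b
[2] 0x1d->0x16 len=5 : 76 a5 6b 62 71
[3] 0x01->0x17 len=2 : e2 26
[4] 0x17->0x03 len=2 : e2 26
query mem[0x1a]=0x71, mem[0x10]=0xb7, mem[0x06]=0x85, mem[0x03]=0xe2, mem[0x18]=0x26

MEM[0x1a,0x10,0x06,0x03,0x18] = 71 b7 85 e2 26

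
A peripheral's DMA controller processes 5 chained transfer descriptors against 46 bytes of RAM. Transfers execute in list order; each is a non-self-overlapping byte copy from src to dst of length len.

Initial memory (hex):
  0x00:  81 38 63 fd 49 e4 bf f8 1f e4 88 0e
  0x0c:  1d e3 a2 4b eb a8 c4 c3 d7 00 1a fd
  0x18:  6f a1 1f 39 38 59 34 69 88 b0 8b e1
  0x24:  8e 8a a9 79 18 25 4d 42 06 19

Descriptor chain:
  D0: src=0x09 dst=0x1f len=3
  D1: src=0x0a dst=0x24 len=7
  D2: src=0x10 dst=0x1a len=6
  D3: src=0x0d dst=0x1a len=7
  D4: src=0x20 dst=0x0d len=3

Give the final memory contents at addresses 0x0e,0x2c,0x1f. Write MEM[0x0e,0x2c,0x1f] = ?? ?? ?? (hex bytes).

MEM[0x0e,0x2c,0x1f] = 0e 06 c4

D0: mem[0x1f..0x21] <- [e4 88 0e]
D1: mem[0x24..0x2a] <- [88 0e 1d e3 a2 4b eb]
D2: mem[0x1a..0x1f] <- [eb a8 c4 c3 d7 00]
D3: mem[0x1a..0x20] <- [e3 a2 4b eb a8 c4 c3]
D4: mem[0x0d..0x0f] <- [c3 0e 8b]
query mem[0x0e]=0x0e, mem[0x2c]=0x06, mem[0x1f]=0xc4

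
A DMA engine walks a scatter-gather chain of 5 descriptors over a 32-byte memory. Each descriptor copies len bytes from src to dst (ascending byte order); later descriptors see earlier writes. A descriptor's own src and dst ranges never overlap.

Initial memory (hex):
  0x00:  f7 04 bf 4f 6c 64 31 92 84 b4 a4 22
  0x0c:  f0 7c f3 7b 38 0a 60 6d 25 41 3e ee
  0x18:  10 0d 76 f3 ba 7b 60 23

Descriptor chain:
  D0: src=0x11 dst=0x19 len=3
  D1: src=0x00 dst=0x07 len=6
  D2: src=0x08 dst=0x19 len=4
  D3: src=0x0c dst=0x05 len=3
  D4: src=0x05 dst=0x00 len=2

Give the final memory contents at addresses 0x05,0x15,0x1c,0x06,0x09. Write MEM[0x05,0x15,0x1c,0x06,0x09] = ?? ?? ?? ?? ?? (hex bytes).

MEM[0x05,0x15,0x1c,0x06,0x09] = 64 41 6c 7c bf

  after D0: wrote 3B at 0x19 = 0a606d
  after D1: wrote 6B at 0x07 = f704bf4f6c64
  after D2: wrote 4B at 0x19 = 04bf4f6c
  after D3: wrote 3B at 0x05 = 647cf3
  after D4: wrote 2B at 0x00 = 647c
query mem[0x05]=0x64, mem[0x15]=0x41, mem[0x1c]=0x6c, mem[0x06]=0x7c, mem[0x09]=0xbf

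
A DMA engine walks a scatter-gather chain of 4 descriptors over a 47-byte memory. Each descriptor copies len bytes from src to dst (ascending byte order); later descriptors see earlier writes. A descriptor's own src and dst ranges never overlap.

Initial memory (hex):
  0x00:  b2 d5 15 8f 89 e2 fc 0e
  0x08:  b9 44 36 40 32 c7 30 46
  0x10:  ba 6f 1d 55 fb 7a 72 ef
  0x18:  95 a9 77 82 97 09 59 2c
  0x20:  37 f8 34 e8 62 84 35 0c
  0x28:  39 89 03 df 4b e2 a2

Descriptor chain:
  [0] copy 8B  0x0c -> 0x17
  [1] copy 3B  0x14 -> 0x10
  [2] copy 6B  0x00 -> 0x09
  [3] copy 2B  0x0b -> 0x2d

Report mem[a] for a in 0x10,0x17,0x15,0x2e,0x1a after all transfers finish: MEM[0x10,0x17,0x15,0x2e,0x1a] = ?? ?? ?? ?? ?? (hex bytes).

MEM[0x10,0x17,0x15,0x2e,0x1a] = fb 32 7a 8f 46

  after D0: wrote 8B at 0x17 = 32c73046ba6f1d55
  after D1: wrote 3B at 0x10 = fb7a72
  after D2: wrote 6B at 0x09 = b2d5158f89e2
  after D3: wrote 2B at 0x2d = 158f
query mem[0x10]=0xfb, mem[0x17]=0x32, mem[0x15]=0x7a, mem[0x2e]=0x8f, mem[0x1a]=0x46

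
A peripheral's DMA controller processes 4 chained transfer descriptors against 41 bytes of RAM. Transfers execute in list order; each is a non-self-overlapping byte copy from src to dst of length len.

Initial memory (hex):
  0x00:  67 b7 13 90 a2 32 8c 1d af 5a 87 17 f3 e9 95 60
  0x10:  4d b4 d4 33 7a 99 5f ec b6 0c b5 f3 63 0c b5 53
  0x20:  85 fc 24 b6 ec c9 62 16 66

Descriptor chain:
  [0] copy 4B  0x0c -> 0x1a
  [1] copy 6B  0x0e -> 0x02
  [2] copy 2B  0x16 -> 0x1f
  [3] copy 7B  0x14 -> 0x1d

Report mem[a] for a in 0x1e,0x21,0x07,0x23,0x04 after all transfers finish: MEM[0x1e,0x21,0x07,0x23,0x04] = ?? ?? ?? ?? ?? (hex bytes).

[0] 0x0c->0x1a len=4 : f3 e9 95 60
[1] 0x0e->0x02 len=6 : 95 60 4d b4 d4 33
[2] 0x16->0x1f len=2 : 5f ec
[3] 0x14->0x1d len=7 : 7a 99 5f ec b6 0c f3
query mem[0x1e]=0x99, mem[0x21]=0xb6, mem[0x07]=0x33, mem[0x23]=0xf3, mem[0x04]=0x4d

MEM[0x1e,0x21,0x07,0x23,0x04] = 99 b6 33 f3 4d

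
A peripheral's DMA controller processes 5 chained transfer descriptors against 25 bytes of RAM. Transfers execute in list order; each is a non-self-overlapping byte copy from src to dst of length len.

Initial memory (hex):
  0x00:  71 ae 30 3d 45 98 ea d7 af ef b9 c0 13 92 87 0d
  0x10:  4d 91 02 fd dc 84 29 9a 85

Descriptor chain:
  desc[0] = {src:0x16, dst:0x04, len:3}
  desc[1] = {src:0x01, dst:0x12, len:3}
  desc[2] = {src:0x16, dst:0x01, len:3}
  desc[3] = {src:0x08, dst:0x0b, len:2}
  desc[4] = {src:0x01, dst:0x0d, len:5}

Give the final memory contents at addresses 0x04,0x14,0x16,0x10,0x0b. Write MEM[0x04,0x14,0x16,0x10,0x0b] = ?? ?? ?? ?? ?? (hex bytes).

  after D0: wrote 3B at 0x04 = 299a85
  after D1: wrote 3B at 0x12 = ae303d
  after D2: wrote 3B at 0x01 = 299a85
  after D3: wrote 2B at 0x0b = afef
  after D4: wrote 5B at 0x0d = 299a85299a
query mem[0x04]=0x29, mem[0x14]=0x3d, mem[0x16]=0x29, mem[0x10]=0x29, mem[0x0b]=0xaf

MEM[0x04,0x14,0x16,0x10,0x0b] = 29 3d 29 29 af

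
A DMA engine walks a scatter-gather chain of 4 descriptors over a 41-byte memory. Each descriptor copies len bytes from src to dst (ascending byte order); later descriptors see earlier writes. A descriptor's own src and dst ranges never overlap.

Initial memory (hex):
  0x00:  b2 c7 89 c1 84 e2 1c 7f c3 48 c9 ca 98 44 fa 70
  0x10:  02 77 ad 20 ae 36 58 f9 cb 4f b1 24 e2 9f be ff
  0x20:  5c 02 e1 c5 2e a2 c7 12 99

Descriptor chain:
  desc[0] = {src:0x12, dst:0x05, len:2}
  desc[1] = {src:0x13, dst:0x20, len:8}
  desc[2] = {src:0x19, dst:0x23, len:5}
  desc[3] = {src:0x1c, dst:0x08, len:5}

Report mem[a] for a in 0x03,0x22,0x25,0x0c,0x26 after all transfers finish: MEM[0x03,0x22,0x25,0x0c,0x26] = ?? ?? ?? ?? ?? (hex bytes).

#0 dst[0x05+2] := {0xad,0x20}
#1 dst[0x20+8] := {0x20,0xae,0x36,0x58,0xf9,0xcb,0x4f,0xb1}
#2 dst[0x23+5] := {0x4f,0xb1,0x24,0xe2,0x9f}
#3 dst[0x08+5] := {0xe2,0x9f,0xbe,0xff,0x20}
query mem[0x03]=0xc1, mem[0x22]=0x36, mem[0x25]=0x24, mem[0x0c]=0x20, mem[0x26]=0xe2

MEM[0x03,0x22,0x25,0x0c,0x26] = c1 36 24 20 e2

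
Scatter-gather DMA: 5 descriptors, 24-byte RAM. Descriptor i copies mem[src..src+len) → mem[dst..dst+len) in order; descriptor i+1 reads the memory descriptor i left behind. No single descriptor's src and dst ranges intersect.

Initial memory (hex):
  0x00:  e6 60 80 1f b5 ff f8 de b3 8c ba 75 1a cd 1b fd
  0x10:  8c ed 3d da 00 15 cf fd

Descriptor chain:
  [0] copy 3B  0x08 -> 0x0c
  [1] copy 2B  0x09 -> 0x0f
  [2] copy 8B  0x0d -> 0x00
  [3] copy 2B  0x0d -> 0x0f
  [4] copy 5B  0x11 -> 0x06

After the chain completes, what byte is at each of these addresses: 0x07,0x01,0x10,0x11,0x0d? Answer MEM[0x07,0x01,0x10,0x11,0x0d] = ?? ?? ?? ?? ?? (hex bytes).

  after D0: wrote 3B at 0x0c = b38cba
  after D1: wrote 2B at 0x0f = 8cba
  after D2: wrote 8B at 0x00 = 8cba8cbaed3dda00
  after D3: wrote 2B at 0x0f = 8cba
  after D4: wrote 5B at 0x06 = ed3dda0015
query mem[0x07]=0x3d, mem[0x01]=0xba, mem[0x10]=0xba, mem[0x11]=0xed, mem[0x0d]=0x8c

MEM[0x07,0x01,0x10,0x11,0x0d] = 3d ba ba ed 8c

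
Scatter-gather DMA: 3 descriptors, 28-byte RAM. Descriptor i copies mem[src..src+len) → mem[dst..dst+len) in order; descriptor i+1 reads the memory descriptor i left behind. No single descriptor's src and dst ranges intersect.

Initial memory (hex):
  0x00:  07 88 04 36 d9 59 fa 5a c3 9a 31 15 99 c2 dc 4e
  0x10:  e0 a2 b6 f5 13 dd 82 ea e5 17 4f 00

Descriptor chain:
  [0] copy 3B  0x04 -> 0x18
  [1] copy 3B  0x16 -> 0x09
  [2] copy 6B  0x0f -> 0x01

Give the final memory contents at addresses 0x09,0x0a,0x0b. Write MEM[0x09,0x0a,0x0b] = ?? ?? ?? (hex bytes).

D0: mem[0x18..0x1a] <- [d9 59 fa]
D1: mem[0x09..0x0b] <- [82 ea d9]
D2: mem[0x01..0x06] <- [4e e0 a2 b6 f5 13]
query mem[0x09]=0x82, mem[0x0a]=0xea, mem[0x0b]=0xd9

MEM[0x09,0x0a,0x0b] = 82 ea d9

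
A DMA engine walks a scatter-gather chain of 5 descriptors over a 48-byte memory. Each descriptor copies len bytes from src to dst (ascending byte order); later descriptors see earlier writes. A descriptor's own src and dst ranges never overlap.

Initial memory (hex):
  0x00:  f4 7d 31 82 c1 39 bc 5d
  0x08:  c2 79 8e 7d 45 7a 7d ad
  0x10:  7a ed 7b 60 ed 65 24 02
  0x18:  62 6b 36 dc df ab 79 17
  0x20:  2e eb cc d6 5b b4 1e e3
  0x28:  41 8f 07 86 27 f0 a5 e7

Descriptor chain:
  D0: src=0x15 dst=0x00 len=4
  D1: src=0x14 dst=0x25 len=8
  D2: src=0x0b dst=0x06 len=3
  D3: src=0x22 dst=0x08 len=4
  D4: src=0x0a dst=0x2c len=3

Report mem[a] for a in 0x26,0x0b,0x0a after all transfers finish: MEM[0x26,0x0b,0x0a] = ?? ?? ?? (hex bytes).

MEM[0x26,0x0b,0x0a] = 65 ed 5b

D0: mem[0x00..0x03] <- [65 24 02 62]
D1: mem[0x25..0x2c] <- [ed 65 24 02 62 6b 36 dc]
D2: mem[0x06..0x08] <- [7d 45 7a]
D3: mem[0x08..0x0b] <- [cc d6 5b ed]
D4: mem[0x2c..0x2e] <- [5b ed 45]
query mem[0x26]=0x65, mem[0x0b]=0xed, mem[0x0a]=0x5b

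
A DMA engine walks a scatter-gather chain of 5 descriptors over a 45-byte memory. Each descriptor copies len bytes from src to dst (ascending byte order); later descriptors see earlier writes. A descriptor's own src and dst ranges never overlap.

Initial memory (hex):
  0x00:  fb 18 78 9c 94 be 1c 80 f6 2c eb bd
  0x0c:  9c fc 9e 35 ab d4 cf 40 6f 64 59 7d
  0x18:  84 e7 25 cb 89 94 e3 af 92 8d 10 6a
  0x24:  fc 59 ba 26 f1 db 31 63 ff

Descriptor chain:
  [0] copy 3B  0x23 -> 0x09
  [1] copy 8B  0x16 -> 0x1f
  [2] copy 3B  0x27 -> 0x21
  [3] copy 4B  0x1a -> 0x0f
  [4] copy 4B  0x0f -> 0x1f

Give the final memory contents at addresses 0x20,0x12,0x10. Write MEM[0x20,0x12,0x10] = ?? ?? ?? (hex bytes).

[0] 0x23->0x09 len=3 : 6a fc 59
[1] 0x16->0x1f len=8 : 59 7d 84 e7 25 cb 89 94
[2] 0x27->0x21 len=3 : 26 f1 db
[3] 0x1a->0x0f len=4 : 25 cb 89 94
[4] 0x0f->0x1f len=4 : 25 cb 89 94
query mem[0x20]=0xcb, mem[0x12]=0x94, mem[0x10]=0xcb

MEM[0x20,0x12,0x10] = cb 94 cb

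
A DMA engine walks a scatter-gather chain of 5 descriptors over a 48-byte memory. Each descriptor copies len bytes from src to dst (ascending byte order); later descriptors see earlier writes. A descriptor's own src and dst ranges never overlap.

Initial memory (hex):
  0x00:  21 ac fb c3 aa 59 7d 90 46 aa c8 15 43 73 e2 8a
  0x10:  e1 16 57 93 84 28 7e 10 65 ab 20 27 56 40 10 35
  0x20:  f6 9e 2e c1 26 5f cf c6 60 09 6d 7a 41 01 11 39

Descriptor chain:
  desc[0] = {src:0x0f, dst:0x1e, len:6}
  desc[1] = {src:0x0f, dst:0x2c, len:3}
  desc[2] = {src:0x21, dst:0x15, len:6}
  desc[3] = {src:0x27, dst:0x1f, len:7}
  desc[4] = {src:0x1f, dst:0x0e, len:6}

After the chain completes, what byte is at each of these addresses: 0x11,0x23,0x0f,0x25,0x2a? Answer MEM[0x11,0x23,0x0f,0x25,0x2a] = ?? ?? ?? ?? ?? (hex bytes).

MEM[0x11,0x23,0x0f,0x25,0x2a] = 6d 7a 60 e1 6d

#0 dst[0x1e+6] := {0x8a,0xe1,0x16,0x57,0x93,0x84}
#1 dst[0x2c+3] := {0x8a,0xe1,0x16}
#2 dst[0x15+6] := {0x57,0x93,0x84,0x26,0x5f,0xcf}
#3 dst[0x1f+7] := {0xc6,0x60,0x09,0x6d,0x7a,0x8a,0xe1}
#4 dst[0x0e+6] := {0xc6,0x60,0x09,0x6d,0x7a,0x8a}
query mem[0x11]=0x6d, mem[0x23]=0x7a, mem[0x0f]=0x60, mem[0x25]=0xe1, mem[0x2a]=0x6d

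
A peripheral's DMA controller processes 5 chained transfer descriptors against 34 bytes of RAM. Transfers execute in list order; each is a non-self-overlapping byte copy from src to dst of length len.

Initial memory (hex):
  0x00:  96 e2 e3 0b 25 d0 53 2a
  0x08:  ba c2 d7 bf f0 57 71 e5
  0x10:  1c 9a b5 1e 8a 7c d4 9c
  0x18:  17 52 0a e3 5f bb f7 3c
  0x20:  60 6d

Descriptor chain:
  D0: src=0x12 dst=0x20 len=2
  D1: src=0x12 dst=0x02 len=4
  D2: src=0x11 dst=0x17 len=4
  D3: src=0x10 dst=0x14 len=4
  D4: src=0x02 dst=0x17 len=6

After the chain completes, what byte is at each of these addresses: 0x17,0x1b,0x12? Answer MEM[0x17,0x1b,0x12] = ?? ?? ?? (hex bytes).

#0 dst[0x20+2] := {0xb5,0x1e}
#1 dst[0x02+4] := {0xb5,0x1e,0x8a,0x7c}
#2 dst[0x17+4] := {0x9a,0xb5,0x1e,0x8a}
#3 dst[0x14+4] := {0x1c,0x9a,0xb5,0x1e}
#4 dst[0x17+6] := {0xb5,0x1e,0x8a,0x7c,0x53,0x2a}
query mem[0x17]=0xb5, mem[0x1b]=0x53, mem[0x12]=0xb5

MEM[0x17,0x1b,0x12] = b5 53 b5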